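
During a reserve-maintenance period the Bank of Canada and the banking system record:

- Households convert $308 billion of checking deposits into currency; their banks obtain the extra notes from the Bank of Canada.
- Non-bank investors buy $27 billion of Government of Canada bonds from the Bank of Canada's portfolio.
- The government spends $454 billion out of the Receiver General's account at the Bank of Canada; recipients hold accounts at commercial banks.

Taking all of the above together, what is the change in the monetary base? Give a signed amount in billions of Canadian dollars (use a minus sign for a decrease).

+$427 billion

Bank of Canada balance sheet:
  Assets:      Securities −$27B
  Liabilities: Bank reserves +$119B, Currency in circulation +$308B, Government deposits −$454B
Commercial banking system:
  Assets:      Reserves at CB +$119B
  Liabilities: Checkable deposits +$119B
Monetary base = currency + reserves: +$308B + (+$119B) = +$427 billion.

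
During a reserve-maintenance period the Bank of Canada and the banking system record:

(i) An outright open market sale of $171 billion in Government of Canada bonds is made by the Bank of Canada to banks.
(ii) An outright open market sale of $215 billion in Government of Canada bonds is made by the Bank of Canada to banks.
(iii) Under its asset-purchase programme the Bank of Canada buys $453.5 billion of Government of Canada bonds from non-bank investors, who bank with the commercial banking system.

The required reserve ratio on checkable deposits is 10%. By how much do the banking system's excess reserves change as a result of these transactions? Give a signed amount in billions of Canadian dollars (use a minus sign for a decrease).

OMO sale (to banks) $171 billion: reserves −$171B, deposits 0.
OMO sale (to banks) $215 billion: reserves −$215B, deposits 0.
Asset purchase (from non-banks) $453.5 billion: reserves +$453.5B, deposits +$453.5B.
Totals: Δreserves = +$67.5B, Δdeposits = +$453.5B.
Δrequired reserves = 10% × +$453.5B = +$45.35B.
Δexcess reserves = Δreserves − Δrequired = +$67.5B − (+$45.35B) = +$22.15 billion.

+$22.15 billion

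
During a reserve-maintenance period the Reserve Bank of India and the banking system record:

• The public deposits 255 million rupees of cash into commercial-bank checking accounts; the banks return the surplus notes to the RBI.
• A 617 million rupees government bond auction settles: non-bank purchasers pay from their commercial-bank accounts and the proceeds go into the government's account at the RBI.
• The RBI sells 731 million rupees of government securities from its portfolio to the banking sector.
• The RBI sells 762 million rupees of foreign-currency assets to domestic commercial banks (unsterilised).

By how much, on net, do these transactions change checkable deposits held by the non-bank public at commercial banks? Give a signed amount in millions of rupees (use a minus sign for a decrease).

-362 million

RBI balance sheet:
  Assets:      Securities −731M, Foreign assets −762M
  Liabilities: Bank reserves −1855M, Currency in circulation −255M, Government deposits +617M
Commercial banking system:
  Assets:      Reserves at CB −1855M, Securities +731M, Foreign assets +762M
  Liabilities: Checkable deposits −362M
So the change in checkable deposits held by the non-bank public at commercial banks is -362 million.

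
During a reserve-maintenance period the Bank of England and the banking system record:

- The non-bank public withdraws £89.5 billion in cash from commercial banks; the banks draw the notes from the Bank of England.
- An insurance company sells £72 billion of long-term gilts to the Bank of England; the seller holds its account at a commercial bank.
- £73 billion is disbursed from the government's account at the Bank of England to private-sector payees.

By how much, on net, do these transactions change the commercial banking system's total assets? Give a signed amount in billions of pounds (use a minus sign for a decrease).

Bank of England balance sheet:
  Assets:      Securities +£72B
  Liabilities: Bank reserves +£55.5B, Currency in circulation +£89.5B, Government deposits −£73B
Commercial banking system:
  Assets:      Reserves at CB +£55.5B
  Liabilities: Checkable deposits +£55.5B
Change in total bank assets = +£55.5 billion.

+£55.5 billion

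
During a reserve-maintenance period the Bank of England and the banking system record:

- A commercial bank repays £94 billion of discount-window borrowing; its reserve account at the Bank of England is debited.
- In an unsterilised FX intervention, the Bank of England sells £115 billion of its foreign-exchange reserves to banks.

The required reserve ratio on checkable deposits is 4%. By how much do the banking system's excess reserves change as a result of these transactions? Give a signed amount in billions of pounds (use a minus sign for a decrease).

-£209 billion

Discount-window repayment £94 billion: reserves −£94B, deposits 0.
FX sale £115 billion: reserves −£115B, deposits 0.
Totals: Δreserves = −£209B, Δdeposits = 0.
Δrequired reserves = 4% × 0 = 0.
Δexcess reserves = Δreserves − Δrequired = −£209B − (0) = -£209 billion.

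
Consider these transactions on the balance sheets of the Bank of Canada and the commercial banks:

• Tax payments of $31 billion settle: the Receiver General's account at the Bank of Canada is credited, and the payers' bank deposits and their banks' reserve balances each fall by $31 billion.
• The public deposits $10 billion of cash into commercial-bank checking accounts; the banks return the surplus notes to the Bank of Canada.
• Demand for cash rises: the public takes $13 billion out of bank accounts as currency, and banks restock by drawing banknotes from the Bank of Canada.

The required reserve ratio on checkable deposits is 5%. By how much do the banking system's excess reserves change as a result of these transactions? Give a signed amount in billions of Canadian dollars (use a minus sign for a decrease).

-$32.3 billion

Government account inflow $31 billion: reserves −$31B, deposits −$31B.
Currency deposit $10 billion: reserves +$10B, deposits +$10B.
Currency withdrawal $13 billion: reserves −$13B, deposits −$13B.
Totals: Δreserves = −$34B, Δdeposits = −$34B.
Δrequired reserves = 5% × −$34B = −$1.7B.
Δexcess reserves = Δreserves − Δrequired = −$34B − (−$1.7B) = -$32.3 billion.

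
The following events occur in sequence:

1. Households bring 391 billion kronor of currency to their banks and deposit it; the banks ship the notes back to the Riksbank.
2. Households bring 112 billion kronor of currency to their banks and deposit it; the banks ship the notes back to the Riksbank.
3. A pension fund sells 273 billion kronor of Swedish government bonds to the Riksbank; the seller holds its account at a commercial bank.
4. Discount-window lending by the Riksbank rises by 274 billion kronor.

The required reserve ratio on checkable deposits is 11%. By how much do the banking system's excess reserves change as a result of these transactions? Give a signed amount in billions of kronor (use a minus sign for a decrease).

+964.64 billion

Currency deposit 391 billion kronor: reserves +391B, deposits +391B.
Currency deposit 112 billion kronor: reserves +112B, deposits +112B.
Asset purchase (from non-banks) 273 billion kronor: reserves +273B, deposits +273B.
Discount-window loan 274 billion kronor: reserves +274B, deposits 0.
Totals: Δreserves = +1050B, Δdeposits = +776B.
Δrequired reserves = 11% × +776B = +85.36B.
Δexcess reserves = Δreserves − Δrequired = +1050B − (+85.36B) = +964.64 billion.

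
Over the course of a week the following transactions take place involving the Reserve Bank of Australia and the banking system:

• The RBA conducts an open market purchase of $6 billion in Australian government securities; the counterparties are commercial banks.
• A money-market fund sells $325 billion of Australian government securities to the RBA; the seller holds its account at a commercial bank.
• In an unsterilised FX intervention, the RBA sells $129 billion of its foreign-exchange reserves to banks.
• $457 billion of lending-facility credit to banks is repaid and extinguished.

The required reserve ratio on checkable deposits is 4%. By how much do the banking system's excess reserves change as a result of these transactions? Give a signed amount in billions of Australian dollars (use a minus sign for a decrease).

OMO purchase (from banks) $6 billion: reserves +$6B, deposits 0.
Asset purchase (from non-banks) $325 billion: reserves +$325B, deposits +$325B.
FX sale $129 billion: reserves −$129B, deposits 0.
Discount-window repayment $457 billion: reserves −$457B, deposits 0.
Totals: Δreserves = −$255B, Δdeposits = +$325B.
Δrequired reserves = 4% × +$325B = +$13B.
Δexcess reserves = Δreserves − Δrequired = −$255B − (+$13B) = -$268 billion.

-$268 billion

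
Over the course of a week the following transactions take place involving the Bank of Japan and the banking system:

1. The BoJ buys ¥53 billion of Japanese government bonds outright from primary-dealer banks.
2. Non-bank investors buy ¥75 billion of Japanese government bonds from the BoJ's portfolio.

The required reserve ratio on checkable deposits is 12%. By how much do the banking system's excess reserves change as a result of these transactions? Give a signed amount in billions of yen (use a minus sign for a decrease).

OMO purchase (from banks) ¥53 billion: reserves +¥53B, deposits 0.
Asset sale (to non-banks) ¥75 billion: reserves −¥75B, deposits −¥75B.
Totals: Δreserves = −¥22B, Δdeposits = −¥75B.
Δrequired reserves = 12% × −¥75B = −¥9B.
Δexcess reserves = Δreserves − Δrequired = −¥22B − (−¥9B) = -¥13 billion.

-¥13 billion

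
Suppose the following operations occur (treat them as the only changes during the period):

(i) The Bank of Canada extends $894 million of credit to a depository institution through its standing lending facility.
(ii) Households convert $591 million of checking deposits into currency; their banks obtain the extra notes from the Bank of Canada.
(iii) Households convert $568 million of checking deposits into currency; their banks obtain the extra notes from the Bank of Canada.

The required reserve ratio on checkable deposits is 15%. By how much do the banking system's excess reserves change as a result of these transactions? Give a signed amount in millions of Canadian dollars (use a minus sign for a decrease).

-$91.15 million

Discount-window loan $894 million: reserves +$894M, deposits 0.
Currency withdrawal $591 million: reserves −$591M, deposits −$591M.
Currency withdrawal $568 million: reserves −$568M, deposits −$568M.
Totals: Δreserves = −$265M, Δdeposits = −$1159M.
Δrequired reserves = 15% × −$1159M = −$173.85M.
Δexcess reserves = Δreserves − Δrequired = −$265M − (−$173.85M) = -$91.15 million.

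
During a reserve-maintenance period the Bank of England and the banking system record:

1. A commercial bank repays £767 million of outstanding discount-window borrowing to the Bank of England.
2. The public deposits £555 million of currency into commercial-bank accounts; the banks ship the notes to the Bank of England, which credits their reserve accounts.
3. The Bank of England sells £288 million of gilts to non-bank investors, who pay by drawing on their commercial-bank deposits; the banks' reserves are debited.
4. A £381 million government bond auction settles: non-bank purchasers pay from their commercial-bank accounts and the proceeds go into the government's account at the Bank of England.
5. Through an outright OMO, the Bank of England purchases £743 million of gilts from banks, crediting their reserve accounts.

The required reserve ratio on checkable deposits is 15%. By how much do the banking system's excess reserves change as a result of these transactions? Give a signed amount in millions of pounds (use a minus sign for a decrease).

Discount-window repayment £767 million: reserves −£767M, deposits 0.
Currency deposit £555 million: reserves +£555M, deposits +£555M.
Asset sale (to non-banks) £288 million: reserves −£288M, deposits −£288M.
Government account inflow £381 million: reserves −£381M, deposits −£381M.
OMO purchase (from banks) £743 million: reserves +£743M, deposits 0.
Totals: Δreserves = −£138M, Δdeposits = −£114M.
Δrequired reserves = 15% × −£114M = −£17.1M.
Δexcess reserves = Δreserves − Δrequired = −£138M − (−£17.1M) = -£120.9 million.

-£120.9 million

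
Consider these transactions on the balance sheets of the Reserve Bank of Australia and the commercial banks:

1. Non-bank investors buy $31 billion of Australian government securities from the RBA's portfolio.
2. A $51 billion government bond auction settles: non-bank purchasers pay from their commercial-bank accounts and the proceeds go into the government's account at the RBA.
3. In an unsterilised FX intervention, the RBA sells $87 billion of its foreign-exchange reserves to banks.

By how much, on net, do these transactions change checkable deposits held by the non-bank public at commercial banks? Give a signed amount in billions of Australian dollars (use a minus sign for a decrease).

-$82 billion

Asset sale (to non-banks) $31 billion: non-bank counterparties' bank balances fall → −$31B.
Government account inflow $51 billion: non-bank counterparties' bank balances fall → −$51B.
FX sale $87 billion: the counterparty is a bank, so public deposits are unchanged → 0.
Net: −31 − 51 + 0 = -$82 billion.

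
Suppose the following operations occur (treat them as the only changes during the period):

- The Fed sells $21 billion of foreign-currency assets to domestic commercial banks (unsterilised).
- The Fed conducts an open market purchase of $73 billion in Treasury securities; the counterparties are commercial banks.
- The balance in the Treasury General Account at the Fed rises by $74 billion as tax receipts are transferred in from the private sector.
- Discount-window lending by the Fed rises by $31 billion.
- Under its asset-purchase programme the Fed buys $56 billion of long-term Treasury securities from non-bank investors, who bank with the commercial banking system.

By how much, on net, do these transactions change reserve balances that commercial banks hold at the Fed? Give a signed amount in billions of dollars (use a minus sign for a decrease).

FX sale $21 billion: the buying banks pay out of their reserve balances → −$21B.
OMO purchase (from banks) $73 billion: the Fed pays by crediting reserve accounts → +$73B.
Government account inflow $74 billion: funds move from bank reserves into the government account → −$74B.
Discount-window loan $31 billion: the loan is credited to the bank's reserve account → +$31B.
Asset purchase (from non-banks) $56 billion: the Fed pays by crediting reserve accounts → +$56B.
Net: −21 + 73 − 74 + 31 + 56 = +$65 billion.

+$65 billion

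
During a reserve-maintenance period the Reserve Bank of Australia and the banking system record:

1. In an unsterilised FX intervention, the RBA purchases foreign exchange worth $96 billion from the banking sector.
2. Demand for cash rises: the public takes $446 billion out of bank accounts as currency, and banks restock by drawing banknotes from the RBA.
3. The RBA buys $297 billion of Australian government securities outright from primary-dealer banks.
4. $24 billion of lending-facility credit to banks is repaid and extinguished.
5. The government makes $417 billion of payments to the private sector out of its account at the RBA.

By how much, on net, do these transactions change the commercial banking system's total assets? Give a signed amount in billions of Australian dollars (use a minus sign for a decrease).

FX purchase $96 billion: just an asset swap on bank balance sheets → 0.
Currency withdrawal $446 billion: bank balance sheets shrink → −$446B.
OMO purchase (from banks) $297 billion: just an asset swap on bank balance sheets → 0.
Discount-window repayment $24 billion: bank balance sheets shrink → −$24B.
Government spending $417 billion: bank balance sheets expand → +$417B.
Net: 0 − 446 + 0 − 24 + 417 = -$53 billion.

-$53 billion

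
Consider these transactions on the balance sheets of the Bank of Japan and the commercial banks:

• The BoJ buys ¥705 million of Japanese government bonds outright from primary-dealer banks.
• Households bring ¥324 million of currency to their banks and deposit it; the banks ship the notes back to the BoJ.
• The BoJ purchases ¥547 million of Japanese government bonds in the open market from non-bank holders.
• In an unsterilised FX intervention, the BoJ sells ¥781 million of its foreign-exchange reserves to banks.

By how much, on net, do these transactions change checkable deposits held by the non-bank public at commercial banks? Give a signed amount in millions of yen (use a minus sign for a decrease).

BoJ balance sheet:
  Assets:      Securities +¥1252M, Foreign assets −¥781M
  Liabilities: Bank reserves +¥795M, Currency in circulation −¥324M
Commercial banking system:
  Assets:      Reserves at CB +¥795M, Securities −¥705M, Foreign assets +¥781M
  Liabilities: Checkable deposits +¥871M
So the change in checkable deposits held by the non-bank public at commercial banks is +¥871 million.

+¥871 million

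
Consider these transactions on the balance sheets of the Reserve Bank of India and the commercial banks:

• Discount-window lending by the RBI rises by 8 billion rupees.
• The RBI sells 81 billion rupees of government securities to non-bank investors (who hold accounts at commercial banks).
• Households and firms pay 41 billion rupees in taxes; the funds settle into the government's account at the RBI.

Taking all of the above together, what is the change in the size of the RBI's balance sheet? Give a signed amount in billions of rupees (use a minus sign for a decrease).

Discount-window loan 8 billion rupees: an RBI asset is acquired → +8B.
Asset sale (to non-banks) 81 billion rupees: an RBI asset is shed → −81B.
Government account inflow 41 billion rupees: only the composition of liabilities changes → 0.
Net: 8 − 81 + 0 = -73 billion.

-73 billion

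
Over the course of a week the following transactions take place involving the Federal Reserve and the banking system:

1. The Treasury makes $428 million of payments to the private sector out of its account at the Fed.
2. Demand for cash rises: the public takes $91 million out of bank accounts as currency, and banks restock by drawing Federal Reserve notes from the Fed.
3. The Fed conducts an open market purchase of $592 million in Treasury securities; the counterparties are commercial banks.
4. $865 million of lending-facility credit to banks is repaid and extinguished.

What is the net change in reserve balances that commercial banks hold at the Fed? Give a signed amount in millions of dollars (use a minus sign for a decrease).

+$64 million

Fed balance sheet:
  Assets:      Securities +$592M, Loans to banks −$865M
  Liabilities: Bank reserves +$64M, Currency in circulation +$91M, Government deposits −$428M
Commercial banking system:
  Assets:      Reserves at CB +$64M, Securities −$592M
  Liabilities: Checkable deposits +$337M, Borrowings from CB −$865M
So the change in reserve balances that commercial banks hold at the Fed is +$64 million.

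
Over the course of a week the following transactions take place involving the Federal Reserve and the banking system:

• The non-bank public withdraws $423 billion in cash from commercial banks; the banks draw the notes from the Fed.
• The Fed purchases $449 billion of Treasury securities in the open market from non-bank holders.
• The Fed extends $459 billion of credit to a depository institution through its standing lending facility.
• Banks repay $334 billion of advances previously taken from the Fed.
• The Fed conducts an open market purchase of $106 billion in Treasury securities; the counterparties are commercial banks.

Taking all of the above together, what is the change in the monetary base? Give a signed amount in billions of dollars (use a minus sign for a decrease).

+$680 billion

Currency withdrawal $423 billion: just a shift between currency and reserves — both are base money → 0.
Asset purchase (from non-banks) $449 billion: Fed balance sheet expands → +$449B.
Discount-window loan $459 billion: Fed balance sheet expands → +$459B.
Discount-window repayment $334 billion: Fed balance sheet contracts → −$334B.
OMO purchase (from banks) $106 billion: Fed balance sheet expands → +$106B.
Net: 0 + 449 + 459 − 334 + 106 = +$680 billion.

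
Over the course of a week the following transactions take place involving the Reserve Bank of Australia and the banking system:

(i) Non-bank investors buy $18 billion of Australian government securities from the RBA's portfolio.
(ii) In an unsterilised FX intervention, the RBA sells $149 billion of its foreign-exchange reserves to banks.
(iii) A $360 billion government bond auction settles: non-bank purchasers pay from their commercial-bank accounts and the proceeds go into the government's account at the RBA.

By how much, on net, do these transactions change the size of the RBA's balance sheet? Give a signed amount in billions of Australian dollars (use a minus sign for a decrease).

-$167 billion

RBA balance sheet:
  Assets:      Securities −$18B, Foreign assets −$149B
  Liabilities: Bank reserves −$527B, Government deposits +$360B
Change in total RBA assets = -$167 billion.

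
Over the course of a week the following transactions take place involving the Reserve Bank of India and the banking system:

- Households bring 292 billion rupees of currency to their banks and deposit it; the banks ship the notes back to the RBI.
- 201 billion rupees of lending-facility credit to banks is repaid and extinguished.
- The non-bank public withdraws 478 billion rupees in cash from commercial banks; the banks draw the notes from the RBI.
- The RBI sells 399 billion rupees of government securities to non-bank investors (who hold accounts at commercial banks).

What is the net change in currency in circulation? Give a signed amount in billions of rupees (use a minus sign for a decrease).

RBI balance sheet:
  Assets:      Securities −399B, Loans to banks −201B
  Liabilities: Bank reserves −786B, Currency in circulation +186B
So the change in currency in circulation is +186 billion.

+186 billion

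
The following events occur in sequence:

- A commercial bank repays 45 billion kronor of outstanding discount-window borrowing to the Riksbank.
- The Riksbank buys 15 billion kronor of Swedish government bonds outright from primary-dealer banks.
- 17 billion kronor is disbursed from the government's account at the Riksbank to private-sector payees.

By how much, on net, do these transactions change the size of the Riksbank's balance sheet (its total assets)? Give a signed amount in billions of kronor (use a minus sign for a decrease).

Discount-window repayment 45 billion kronor: a Riksbank asset is shed → −45B.
OMO purchase (from banks) 15 billion kronor: a Riksbank asset is acquired → +15B.
Government spending 17 billion kronor: only the composition of liabilities changes → 0.
Net: −45 + 15 + 0 = -30 billion.

-30 billion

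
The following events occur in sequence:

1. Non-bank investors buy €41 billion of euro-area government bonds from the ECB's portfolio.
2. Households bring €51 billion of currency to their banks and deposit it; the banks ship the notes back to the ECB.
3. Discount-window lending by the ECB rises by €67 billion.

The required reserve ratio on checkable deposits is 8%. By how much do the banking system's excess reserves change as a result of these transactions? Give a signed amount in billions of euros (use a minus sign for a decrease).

Asset sale (to non-banks) €41 billion: reserves −€41B, deposits −€41B.
Currency deposit €51 billion: reserves +€51B, deposits +€51B.
Discount-window loan €67 billion: reserves +€67B, deposits 0.
Totals: Δreserves = +€77B, Δdeposits = +€10B.
Δrequired reserves = 8% × +€10B = +€0.8B.
Δexcess reserves = Δreserves − Δrequired = +€77B − (+€0.8B) = +€76.2 billion.

+€76.2 billion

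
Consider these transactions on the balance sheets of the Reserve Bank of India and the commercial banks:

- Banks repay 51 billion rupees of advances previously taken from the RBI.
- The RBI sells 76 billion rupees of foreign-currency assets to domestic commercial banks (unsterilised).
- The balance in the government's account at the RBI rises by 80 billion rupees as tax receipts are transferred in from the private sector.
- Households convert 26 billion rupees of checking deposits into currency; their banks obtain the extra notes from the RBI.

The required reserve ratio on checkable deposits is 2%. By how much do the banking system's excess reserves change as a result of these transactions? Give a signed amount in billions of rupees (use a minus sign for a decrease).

Discount-window repayment 51 billion rupees: reserves −51B, deposits 0.
FX sale 76 billion rupees: reserves −76B, deposits 0.
Government account inflow 80 billion rupees: reserves −80B, deposits −80B.
Currency withdrawal 26 billion rupees: reserves −26B, deposits −26B.
Totals: Δreserves = −233B, Δdeposits = −106B.
Δrequired reserves = 2% × −106B = −2.12B.
Δexcess reserves = Δreserves − Δrequired = −233B − (−2.12B) = -230.88 billion.

-230.88 billion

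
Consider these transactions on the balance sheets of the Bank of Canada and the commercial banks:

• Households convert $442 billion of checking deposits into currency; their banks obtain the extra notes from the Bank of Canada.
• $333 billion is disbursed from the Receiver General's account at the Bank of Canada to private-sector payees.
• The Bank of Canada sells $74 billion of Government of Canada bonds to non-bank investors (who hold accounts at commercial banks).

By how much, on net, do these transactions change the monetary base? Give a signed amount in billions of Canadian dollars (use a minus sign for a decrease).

+$259 billion

Currency withdrawal $442 billion: just a shift between currency and reserves — both are base money → 0.
Government spending $333 billion: a non-base liability converts back to reserves → +$333B.
Asset sale (to non-banks) $74 billion: Bank of Canada balance sheet contracts → −$74B.
Net: 0 + 333 − 74 = +$259 billion.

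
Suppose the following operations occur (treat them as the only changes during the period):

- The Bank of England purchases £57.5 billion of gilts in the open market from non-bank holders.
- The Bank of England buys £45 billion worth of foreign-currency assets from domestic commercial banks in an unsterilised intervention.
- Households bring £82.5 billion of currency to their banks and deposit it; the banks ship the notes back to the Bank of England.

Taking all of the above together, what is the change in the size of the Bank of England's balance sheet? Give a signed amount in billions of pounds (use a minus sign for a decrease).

+£102.5 billion

Asset purchase (from non-banks) £57.5 billion: a Bank of England asset is acquired → +£57.5B.
FX purchase £45 billion: a Bank of England asset is acquired → +£45B.
Currency deposit £82.5 billion: only the composition of liabilities changes → 0.
Net: 57.5 + 45 + 0 = +£102.5 billion.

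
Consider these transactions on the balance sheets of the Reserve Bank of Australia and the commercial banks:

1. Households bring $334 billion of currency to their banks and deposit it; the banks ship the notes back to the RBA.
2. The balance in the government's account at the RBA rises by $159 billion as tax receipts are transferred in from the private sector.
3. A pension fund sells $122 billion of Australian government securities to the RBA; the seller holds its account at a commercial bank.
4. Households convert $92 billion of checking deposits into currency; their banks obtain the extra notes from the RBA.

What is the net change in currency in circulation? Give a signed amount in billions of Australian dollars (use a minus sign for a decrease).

-$242 billion

Currency deposit $334 billion: notes return to the central bank → −$334B.
Government account inflow $159 billion: no currency enters or leaves circulation → 0.
Asset purchase (from non-banks) $122 billion: no currency enters or leaves circulation → 0.
Currency withdrawal $92 billion: notes leave the central bank → +$92B.
Net: −334 + 0 + 0 + 92 = -$242 billion.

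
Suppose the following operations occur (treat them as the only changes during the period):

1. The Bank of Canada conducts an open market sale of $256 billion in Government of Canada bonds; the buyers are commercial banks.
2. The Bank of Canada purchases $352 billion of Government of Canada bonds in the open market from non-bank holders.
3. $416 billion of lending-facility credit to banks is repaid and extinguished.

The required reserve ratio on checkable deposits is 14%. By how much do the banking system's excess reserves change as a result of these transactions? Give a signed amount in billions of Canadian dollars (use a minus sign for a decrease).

OMO sale (to banks) $256 billion: reserves −$256B, deposits 0.
Asset purchase (from non-banks) $352 billion: reserves +$352B, deposits +$352B.
Discount-window repayment $416 billion: reserves −$416B, deposits 0.
Totals: Δreserves = −$320B, Δdeposits = +$352B.
Δrequired reserves = 14% × +$352B = +$49.28B.
Δexcess reserves = Δreserves − Δrequired = −$320B − (+$49.28B) = -$369.28 billion.

-$369.28 billion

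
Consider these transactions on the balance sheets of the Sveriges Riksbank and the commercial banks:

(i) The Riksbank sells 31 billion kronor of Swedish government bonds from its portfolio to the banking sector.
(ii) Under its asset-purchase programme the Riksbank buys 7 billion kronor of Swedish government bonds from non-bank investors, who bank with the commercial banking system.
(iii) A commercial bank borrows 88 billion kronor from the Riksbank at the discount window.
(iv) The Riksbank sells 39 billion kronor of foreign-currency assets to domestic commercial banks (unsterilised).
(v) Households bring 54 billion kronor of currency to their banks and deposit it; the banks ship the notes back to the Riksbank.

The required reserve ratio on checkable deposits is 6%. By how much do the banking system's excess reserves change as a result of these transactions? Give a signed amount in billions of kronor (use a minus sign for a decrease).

OMO sale (to banks) 31 billion kronor: reserves −31B, deposits 0.
Asset purchase (from non-banks) 7 billion kronor: reserves +7B, deposits +7B.
Discount-window loan 88 billion kronor: reserves +88B, deposits 0.
FX sale 39 billion kronor: reserves −39B, deposits 0.
Currency deposit 54 billion kronor: reserves +54B, deposits +54B.
Totals: Δreserves = +79B, Δdeposits = +61B.
Δrequired reserves = 6% × +61B = +3.66B.
Δexcess reserves = Δreserves − Δrequired = +79B − (+3.66B) = +75.34 billion.

+75.34 billion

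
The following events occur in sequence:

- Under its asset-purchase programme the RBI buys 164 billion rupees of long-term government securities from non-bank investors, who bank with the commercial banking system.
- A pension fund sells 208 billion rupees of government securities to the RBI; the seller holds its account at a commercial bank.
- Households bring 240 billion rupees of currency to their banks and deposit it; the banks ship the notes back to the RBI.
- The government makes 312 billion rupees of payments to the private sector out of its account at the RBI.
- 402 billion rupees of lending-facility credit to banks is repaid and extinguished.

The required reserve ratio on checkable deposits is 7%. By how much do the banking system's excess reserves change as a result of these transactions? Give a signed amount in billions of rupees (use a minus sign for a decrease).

+457.32 billion

Asset purchase (from non-banks) 164 billion rupees: reserves +164B, deposits +164B.
Asset purchase (from non-banks) 208 billion rupees: reserves +208B, deposits +208B.
Currency deposit 240 billion rupees: reserves +240B, deposits +240B.
Government spending 312 billion rupees: reserves +312B, deposits +312B.
Discount-window repayment 402 billion rupees: reserves −402B, deposits 0.
Totals: Δreserves = +522B, Δdeposits = +924B.
Δrequired reserves = 7% × +924B = +64.68B.
Δexcess reserves = Δreserves − Δrequired = +522B − (+64.68B) = +457.32 billion.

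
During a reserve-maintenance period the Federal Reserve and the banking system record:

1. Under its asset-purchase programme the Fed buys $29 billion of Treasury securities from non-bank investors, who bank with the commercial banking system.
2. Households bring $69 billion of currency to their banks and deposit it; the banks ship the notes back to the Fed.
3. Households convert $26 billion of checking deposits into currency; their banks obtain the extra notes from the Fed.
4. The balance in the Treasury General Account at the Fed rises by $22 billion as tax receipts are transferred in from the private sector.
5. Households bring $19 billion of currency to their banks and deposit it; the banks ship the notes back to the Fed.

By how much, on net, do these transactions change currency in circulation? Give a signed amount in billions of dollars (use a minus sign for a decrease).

-$62 billion

Asset purchase (from non-banks) $29 billion: no currency enters or leaves circulation → 0.
Currency deposit $69 billion: notes return to the central bank → −$69B.
Currency withdrawal $26 billion: notes leave the central bank → +$26B.
Government account inflow $22 billion: no currency enters or leaves circulation → 0.
Currency deposit $19 billion: notes return to the central bank → −$19B.
Net: 0 − 69 + 26 + 0 − 19 = -$62 billion.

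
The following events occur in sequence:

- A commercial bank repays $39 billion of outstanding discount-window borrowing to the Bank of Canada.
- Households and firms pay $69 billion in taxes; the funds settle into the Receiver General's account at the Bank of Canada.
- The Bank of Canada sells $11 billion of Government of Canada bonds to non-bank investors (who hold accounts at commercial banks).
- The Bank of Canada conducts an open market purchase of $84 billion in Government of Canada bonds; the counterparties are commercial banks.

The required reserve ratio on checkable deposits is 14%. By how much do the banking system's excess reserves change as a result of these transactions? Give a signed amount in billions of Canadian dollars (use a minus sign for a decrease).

-$23.8 billion

Discount-window repayment $39 billion: reserves −$39B, deposits 0.
Government account inflow $69 billion: reserves −$69B, deposits −$69B.
Asset sale (to non-banks) $11 billion: reserves −$11B, deposits −$11B.
OMO purchase (from banks) $84 billion: reserves +$84B, deposits 0.
Totals: Δreserves = −$35B, Δdeposits = −$80B.
Δrequired reserves = 14% × −$80B = −$11.2B.
Δexcess reserves = Δreserves − Δrequired = −$35B − (−$11.2B) = -$23.8 billion.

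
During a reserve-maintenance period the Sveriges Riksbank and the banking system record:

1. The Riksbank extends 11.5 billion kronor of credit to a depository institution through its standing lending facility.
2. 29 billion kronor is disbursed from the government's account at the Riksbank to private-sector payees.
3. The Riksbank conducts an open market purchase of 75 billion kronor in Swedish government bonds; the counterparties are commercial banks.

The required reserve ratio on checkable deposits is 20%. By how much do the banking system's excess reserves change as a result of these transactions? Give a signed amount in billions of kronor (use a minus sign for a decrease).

Discount-window loan 11.5 billion kronor: reserves +11.5B, deposits 0.
Government spending 29 billion kronor: reserves +29B, deposits +29B.
OMO purchase (from banks) 75 billion kronor: reserves +75B, deposits 0.
Totals: Δreserves = +115.5B, Δdeposits = +29B.
Δrequired reserves = 20% × +29B = +5.8B.
Δexcess reserves = Δreserves − Δrequired = +115.5B − (+5.8B) = +109.7 billion.

+109.7 billion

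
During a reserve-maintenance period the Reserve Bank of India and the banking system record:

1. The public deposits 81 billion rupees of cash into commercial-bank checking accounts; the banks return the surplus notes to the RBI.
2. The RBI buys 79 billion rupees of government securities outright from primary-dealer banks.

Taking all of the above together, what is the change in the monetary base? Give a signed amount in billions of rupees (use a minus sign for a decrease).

+79 billion

Currency deposit 81 billion rupees: just a shift between currency and reserves — both are base money → 0.
OMO purchase (from banks) 79 billion rupees: RBI balance sheet expands → +79B.
Net: 0 + 79 = +79 billion.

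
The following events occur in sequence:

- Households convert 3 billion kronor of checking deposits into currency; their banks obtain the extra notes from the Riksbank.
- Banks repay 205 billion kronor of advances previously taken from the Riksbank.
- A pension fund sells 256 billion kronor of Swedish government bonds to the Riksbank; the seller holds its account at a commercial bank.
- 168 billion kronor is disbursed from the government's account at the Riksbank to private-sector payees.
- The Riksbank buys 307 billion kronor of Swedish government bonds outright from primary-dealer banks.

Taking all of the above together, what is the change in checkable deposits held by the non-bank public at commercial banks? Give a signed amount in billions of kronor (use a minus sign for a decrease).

Riksbank balance sheet:
  Assets:      Securities +563B, Loans to banks −205B
  Liabilities: Bank reserves +523B, Currency in circulation +3B, Government deposits −168B
Commercial banking system:
  Assets:      Reserves at CB +523B, Securities −307B
  Liabilities: Checkable deposits +421B, Borrowings from CB −205B
So the change in checkable deposits held by the non-bank public at commercial banks is +421 billion.

+421 billion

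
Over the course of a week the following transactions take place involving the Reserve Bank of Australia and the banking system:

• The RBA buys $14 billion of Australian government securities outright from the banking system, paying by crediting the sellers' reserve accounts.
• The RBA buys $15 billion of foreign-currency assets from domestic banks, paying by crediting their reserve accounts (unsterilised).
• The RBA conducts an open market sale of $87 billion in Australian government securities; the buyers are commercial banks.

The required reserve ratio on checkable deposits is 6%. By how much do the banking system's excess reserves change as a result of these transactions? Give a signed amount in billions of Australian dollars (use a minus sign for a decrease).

-$58 billion

OMO purchase (from banks) $14 billion: reserves +$14B, deposits 0.
FX purchase $15 billion: reserves +$15B, deposits 0.
OMO sale (to banks) $87 billion: reserves −$87B, deposits 0.
Totals: Δreserves = −$58B, Δdeposits = 0.
Δrequired reserves = 6% × 0 = 0.
Δexcess reserves = Δreserves − Δrequired = −$58B − (0) = -$58 billion.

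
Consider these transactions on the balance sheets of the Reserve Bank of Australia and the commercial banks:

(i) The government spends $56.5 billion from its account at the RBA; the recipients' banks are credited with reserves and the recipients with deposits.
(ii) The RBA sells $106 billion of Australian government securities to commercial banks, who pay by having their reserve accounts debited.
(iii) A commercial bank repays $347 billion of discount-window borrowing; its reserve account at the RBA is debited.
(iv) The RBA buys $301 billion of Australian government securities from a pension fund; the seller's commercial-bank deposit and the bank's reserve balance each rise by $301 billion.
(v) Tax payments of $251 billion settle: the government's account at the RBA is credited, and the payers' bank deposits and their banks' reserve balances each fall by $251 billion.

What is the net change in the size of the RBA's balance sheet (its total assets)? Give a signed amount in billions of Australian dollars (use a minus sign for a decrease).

RBA balance sheet:
  Assets:      Securities +$195B, Loans to banks −$347B
  Liabilities: Bank reserves −$346.5B, Government deposits +$194.5B
Commercial banking system:
  Assets:      Reserves at CB −$346.5B, Securities +$106B
  Liabilities: Checkable deposits +$106.5B, Borrowings from CB −$347B
Change in total RBA assets = -$152 billion.

-$152 billion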